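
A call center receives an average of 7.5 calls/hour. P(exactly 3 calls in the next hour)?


Poisson(λ=7.5): P(X=3) = e^(-λ)×λ^k/k!
= e^(-7.5) × 7.5^3 / 3!
≈ 0.0005530843701 × 421.875 / 6 ≈ 0.038889

P(X=3) ≈ 0.038889 ≈ 3.89%


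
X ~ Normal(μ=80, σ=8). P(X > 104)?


z = (104-80)/8 = 3.0
P(X > 104) = 1 - P(Z ≤ 3.0) = 1 - 0.9987 = 0.0013

P(X > 104) ≈ 0.0013


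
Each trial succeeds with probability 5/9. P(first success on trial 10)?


Geometric: P(X=10) = (1-p)^(k-1)×p = (4/9)^9×5/9 = 1310720/3486784401

P(X=10) = 1310720/3486784401 ≈ 0.04%


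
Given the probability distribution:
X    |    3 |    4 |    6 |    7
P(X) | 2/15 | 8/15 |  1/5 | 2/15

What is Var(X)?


E[X] = 14/3
E[X²] = 352/15
Var(X) = E[X²] - (E[X])² = 352/15 - 196/9 = 76/45

Var(X) = 76/45 ≈ 1.6889


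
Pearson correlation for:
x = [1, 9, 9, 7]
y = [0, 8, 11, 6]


n=4, Σx=26, Σy=25, Σxy=213, Σx²=212, Σy²=221
r = (4×213 - 26×25)/√((4×212 - 26²)(4×221 - 25²))
= 202/√(172×259) = 202/√44548 ≈ 202/211.0640 ≈ 0.9571

r ≈ 0.9571


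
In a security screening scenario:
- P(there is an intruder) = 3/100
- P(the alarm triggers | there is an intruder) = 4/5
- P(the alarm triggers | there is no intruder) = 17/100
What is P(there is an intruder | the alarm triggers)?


Using Bayes' theorem:
P(A|B) = P(B|A)·P(A) / P(B)

P(the alarm triggers) = 4/5 × 3/100 + 17/100 × 97/100
= 3/125 + 1649/10000 = 1889/10000

P(there is an intruder|the alarm triggers) = (3/125) / (1889/10000) = 240/1889

P(there is an intruder|the alarm triggers) = 240/1889 ≈ 12.71%


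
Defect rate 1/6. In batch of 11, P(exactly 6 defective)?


Binomial: P(X=6) = C(11,6)×p^6×(1-p)^5
= 462 × 1/46656 × 3125/7776 = 240625/60466176

P(X=6) = 240625/60466176 ≈ 0.40%


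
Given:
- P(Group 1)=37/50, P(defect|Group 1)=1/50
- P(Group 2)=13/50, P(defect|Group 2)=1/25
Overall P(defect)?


P(B) = Σ P(B|Aᵢ)×P(Aᵢ)
  1/50×37/50 = 37/2500
  1/25×13/50 = 13/1250
Sum = 63/2500

P(defect) = 63/2500 ≈ 2.52%


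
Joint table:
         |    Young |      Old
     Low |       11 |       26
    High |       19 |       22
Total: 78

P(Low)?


P(Low) = (11+26)/78 = 37/78

P(Low) = 37/78 ≈ 47.44%


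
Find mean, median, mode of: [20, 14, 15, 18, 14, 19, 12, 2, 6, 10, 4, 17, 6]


Sorted: [2, 4, 6, 6, 10, 12, 14, 14, 15, 17, 18, 19, 20]
Mean = 157/13
Median = 14
Freq: {20: 1, 14: 2, 15: 1, 18: 1, 19: 1, 12: 1, 2: 1, 6: 2, 10: 1, 4: 1, 17: 1}
Mode: [6, 14]

Mean=157/13, Median=14, Mode=[6, 14]


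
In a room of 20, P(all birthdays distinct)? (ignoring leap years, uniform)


P(all different) = Π(365-i)/365 for i=0..19
= (365/365)×(364/365)×...×(346/365)
= 0.588562

P ≈ 0.5886 ≈ 58.86%


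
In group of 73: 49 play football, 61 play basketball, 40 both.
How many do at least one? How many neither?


|A∪B| = 49+61-40 = 70
Neither = 73-70 = 3

At least one: 70; Neither: 3


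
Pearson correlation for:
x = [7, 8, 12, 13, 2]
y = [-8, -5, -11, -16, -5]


n=5, Σx=42, Σy=-45, Σxy=-446, Σx²=430, Σy²=491
r = (5×(-446) - 42×(-45))/√((5×430 - 42²)(5×491 - (-45)²))
= -340/√(386×430) = -340/√165980 ≈ -340/407.4064 ≈ -0.8345

r ≈ -0.8345


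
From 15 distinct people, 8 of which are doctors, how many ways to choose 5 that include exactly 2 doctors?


Choose 2 of the 8 doctors and 3 of the other 7 people:
C(8,2)×C(7,3) = 28×35 = 980

980


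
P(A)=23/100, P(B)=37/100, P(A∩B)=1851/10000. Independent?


P(A)×P(B) = 851/10000
P(A∩B) = 1851/10000
Not equal → NOT independent

No, not independent


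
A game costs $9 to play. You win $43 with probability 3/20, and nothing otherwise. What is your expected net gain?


E[gain] = (43-9)×3/20 + (-9)×17/20
= 51/10 - 153/20 = -51/20

Expected net gain = $-51/20 ≈ $-2.55


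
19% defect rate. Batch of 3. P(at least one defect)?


P(all good) = (81/100)^3 = 531441/1000000
P(≥1 defect) = 468559/1000000

P = 468559/1000000 ≈ 46.86%


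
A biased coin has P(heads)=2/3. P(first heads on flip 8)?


Geometric: P(X=8) = (1-p)^(k-1)×p = (1/3)^7×2/3 = 2/6561

P(X=8) = 2/6561 ≈ 0.03%


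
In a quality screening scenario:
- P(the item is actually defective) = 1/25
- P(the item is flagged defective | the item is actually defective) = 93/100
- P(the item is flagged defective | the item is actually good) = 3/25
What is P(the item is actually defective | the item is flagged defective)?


Using Bayes' theorem:
P(A|B) = P(B|A)·P(A) / P(B)

P(the item is flagged defective) = 93/100 × 1/25 + 3/25 × 24/25
= 93/2500 + 72/625 = 381/2500

P(the item is actually defective|the item is flagged defective) = (93/2500) / (381/2500) = 31/127

P(the item is actually defective|the item is flagged defective) = 31/127 ≈ 24.41%


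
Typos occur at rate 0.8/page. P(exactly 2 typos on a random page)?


Poisson(λ=0.8): P(X=2) = e^(-λ)×λ^k/k!
= e^(-0.8) × 0.8^2 / 2!
≈ 0.4493289641 × 0.64 / 2 ≈ 0.143785

P(X=2) ≈ 0.143785 ≈ 14.38%


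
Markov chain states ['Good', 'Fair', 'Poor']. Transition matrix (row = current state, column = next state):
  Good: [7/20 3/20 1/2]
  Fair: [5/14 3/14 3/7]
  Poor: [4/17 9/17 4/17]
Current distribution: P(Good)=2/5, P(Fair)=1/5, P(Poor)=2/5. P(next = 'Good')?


P(next=Good) = Σᵢ P(now=i)×P(i→Good)
= 2/5×7/20 + 1/5×5/14 + 2/5×4/17
= 7/50 + 1/14 + 8/85 = 909/2975

P = 909/2975 ≈ 0.3055


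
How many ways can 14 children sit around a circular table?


Circular arrangements of 14 distinct objects: fix one position to break rotational symmetry.
(n-1)! = 13! = 6227020800

6227020800


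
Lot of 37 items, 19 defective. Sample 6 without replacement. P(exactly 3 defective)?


Hypergeometric: C(19,3)×C(18,3)/C(37,6)
= 969×816/2324784 = 969/2849

P(X=3) = 969/2849 ≈ 34.01%


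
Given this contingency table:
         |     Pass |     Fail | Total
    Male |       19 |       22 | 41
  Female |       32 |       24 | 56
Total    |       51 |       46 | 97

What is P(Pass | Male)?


P(Pass | Male) = 19/(19+22) = 19/41

P(Pass|Male) = 19/41 ≈ 46.34%


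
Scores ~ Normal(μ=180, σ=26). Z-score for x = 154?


z = (x - μ)/σ = (154 - 180)/26 = -1.0

z = -1.0


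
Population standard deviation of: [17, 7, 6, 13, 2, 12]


Mean = 57/6 = 19/2
  (17-19/2)²=225/4
  (7-19/2)²=25/4
  (6-19/2)²=49/4
  (13-19/2)²=49/4
  (2-19/2)²=225/4
  (12-19/2)²=25/4
Σ(x-μ)² = 299/2
σ² = (299/2)/6 = 299/12

σ = √(299/12) ≈ 4.9917


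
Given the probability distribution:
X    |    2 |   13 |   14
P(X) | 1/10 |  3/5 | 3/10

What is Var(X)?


E[X] = 61/5
E[X²] = 803/5
Var(X) = E[X²] - (E[X])² = 803/5 - 3721/25 = 294/25

Var(X) = 294/25 ≈ 11.7600


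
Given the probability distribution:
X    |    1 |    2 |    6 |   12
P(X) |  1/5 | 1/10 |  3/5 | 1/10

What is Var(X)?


E[X] = 26/5
E[X²] = 183/5
Var(X) = E[X²] - (E[X])² = 183/5 - 676/25 = 239/25

Var(X) = 239/25 ≈ 9.5600


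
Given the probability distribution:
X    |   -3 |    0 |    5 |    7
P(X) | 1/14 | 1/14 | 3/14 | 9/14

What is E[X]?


E[X] = Σ x·P(X=x)
= (-3)×(1/14) + (0)×(1/14) + (5)×(3/14) + (7)×(9/14)
= 75/14

E[X] = 75/14


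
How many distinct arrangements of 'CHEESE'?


Letters: 6, freq: {'C': 1, 'H': 1, 'E': 3, 'S': 1}
6!/(1!×1!×3!×1!) = 720/6 = 120

120


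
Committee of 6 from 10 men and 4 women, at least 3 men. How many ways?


Count by #men:
  3M,3W: C(10,3)×C(4,3)=480
  4M,2W: C(10,4)×C(4,2)=1260
  5M,1W: C(10,5)×C(4,1)=1008
  6M,0W: C(10,6)×C(4,0)=210
Total = 2958

2958


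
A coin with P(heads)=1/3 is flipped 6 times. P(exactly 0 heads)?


Binomial: P(X=0) = C(6,0)×p^0×(1-p)^6
= 1 × 1 × 64/729 = 64/729

P(X=0) = 64/729 ≈ 8.78%


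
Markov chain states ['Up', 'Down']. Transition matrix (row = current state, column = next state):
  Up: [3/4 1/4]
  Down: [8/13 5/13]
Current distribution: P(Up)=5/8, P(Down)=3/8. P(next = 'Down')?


P(next=Down) = Σᵢ P(now=i)×P(i→Down)
= 5/8×1/4 + 3/8×5/13
= 5/32 + 15/104 = 125/416

P = 125/416 ≈ 0.3005


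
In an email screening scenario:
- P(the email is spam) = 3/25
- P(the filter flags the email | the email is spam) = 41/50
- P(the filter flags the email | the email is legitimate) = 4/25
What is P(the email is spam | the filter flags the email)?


Using Bayes' theorem:
P(A|B) = P(B|A)·P(A) / P(B)

P(the filter flags the email) = 41/50 × 3/25 + 4/25 × 22/25
= 123/1250 + 88/625 = 299/1250

P(the email is spam|the filter flags the email) = (123/1250) / (299/1250) = 123/299

P(the email is spam|the filter flags the email) = 123/299 ≈ 41.14%


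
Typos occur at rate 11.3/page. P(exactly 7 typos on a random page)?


Poisson(λ=11.3): P(X=7) = e^(-λ)×λ^k/k!
= e^(-11.3) × 11.3^7 / 7!
≈ 1.237292426e-05 × 23526054.8045 / 5040 ≈ 0.057755

P(X=7) ≈ 0.057755 ≈ 5.78%


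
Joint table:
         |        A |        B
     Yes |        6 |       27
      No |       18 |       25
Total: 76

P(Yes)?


P(Yes) = (6+27)/76 = 33/76

P(Yes) = 33/76 ≈ 43.42%


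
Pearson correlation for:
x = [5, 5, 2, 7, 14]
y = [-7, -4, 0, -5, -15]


n=5, Σx=33, Σy=-31, Σxy=-300, Σx²=299, Σy²=315
r = (5×(-300) - 33×(-31))/√((5×299 - 33²)(5×315 - (-31)²))
= -477/√(406×614) = -477/√249284 ≈ -477/499.2835 ≈ -0.9554

r ≈ -0.9554


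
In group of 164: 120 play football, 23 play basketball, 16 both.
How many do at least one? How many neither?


|A∪B| = 120+23-16 = 127
Neither = 164-127 = 37

At least one: 127; Neither: 37


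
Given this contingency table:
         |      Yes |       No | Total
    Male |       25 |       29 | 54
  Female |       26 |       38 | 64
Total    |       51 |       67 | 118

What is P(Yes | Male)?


P(Yes | Male) = 25/(25+29) = 25/54

P(Yes|Male) = 25/54 ≈ 46.30%


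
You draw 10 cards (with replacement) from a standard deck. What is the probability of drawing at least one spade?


P(not a spade) = 39/52 = 3/4
P(none in 10 draws) = (3/4)^10 = 59049/1048576
P(≥1 spade) = 1 - 59049/1048576 = 989527/1048576

P = 989527/1048576 ≈ 94.37%


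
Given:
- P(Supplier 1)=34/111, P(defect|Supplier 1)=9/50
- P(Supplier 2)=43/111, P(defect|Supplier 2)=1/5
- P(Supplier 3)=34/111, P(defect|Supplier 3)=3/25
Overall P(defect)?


P(B) = Σ P(B|Aᵢ)×P(Aᵢ)
  9/50×34/111 = 51/925
  1/5×43/111 = 43/555
  3/25×34/111 = 34/925
Sum = 94/555

P(defect) = 94/555 ≈ 16.94%


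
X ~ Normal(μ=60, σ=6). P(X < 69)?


z = (69-60)/6 = 1.5
P(Z < 1.5) = 0.9332

P(X < 69) ≈ 0.9332


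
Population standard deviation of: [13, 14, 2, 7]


Mean = 36/4 = 9
  (13-9)²=16
  (14-9)²=25
  (2-9)²=49
  (7-9)²=4
Σ(x-μ)² = 94
σ² = 94/4 = 47/2

σ = √(47/2) ≈ 4.8477


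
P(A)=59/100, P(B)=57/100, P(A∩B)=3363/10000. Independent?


P(A)×P(B) = 3363/10000
P(A∩B) = 3363/10000
Equal ✓ → Independent

Yes, independent


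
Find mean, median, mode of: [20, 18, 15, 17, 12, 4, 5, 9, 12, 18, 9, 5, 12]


Sorted: [4, 5, 5, 9, 9, 12, 12, 12, 15, 17, 18, 18, 20]
Mean = 156/13 = 12
Median = 12
Freq: {20: 1, 18: 2, 15: 1, 17: 1, 12: 3, 4: 1, 5: 2, 9: 2}
Mode: [12]

Mean=12, Median=12, Mode=12


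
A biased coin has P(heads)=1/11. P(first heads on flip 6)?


Geometric: P(X=6) = (1-p)^(k-1)×p = (10/11)^5×1/11 = 100000/1771561

P(X=6) = 100000/1771561 ≈ 5.64%


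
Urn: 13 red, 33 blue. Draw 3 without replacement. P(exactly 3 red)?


Hypergeometric: C(13,3)×C(33,0)/C(46,3)
= 286×1/15180 = 13/690

P(X=3) = 13/690 ≈ 1.88%


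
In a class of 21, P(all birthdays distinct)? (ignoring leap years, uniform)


P(all different) = Π(365-i)/365 for i=0..20
= (365/365)×(364/365)×...×(345/365)
= 0.556312

P ≈ 0.5563 ≈ 55.63%


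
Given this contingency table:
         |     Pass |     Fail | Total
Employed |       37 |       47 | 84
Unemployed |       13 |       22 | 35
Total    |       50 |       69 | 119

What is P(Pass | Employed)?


P(Pass | Employed) = 37/(37+47) = 37/84

P(Pass|Employed) = 37/84 ≈ 44.05%


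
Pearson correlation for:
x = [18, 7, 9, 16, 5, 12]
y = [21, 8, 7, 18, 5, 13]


n=6, Σx=67, Σy=72, Σxy=966, Σx²=879, Σy²=1072
r = (6×966 - 67×72)/√((6×879 - 67²)(6×1072 - 72²))
= 972/√(785×1248) = 972/√979680 ≈ 972/989.7879 ≈ 0.9820

r ≈ 0.9820


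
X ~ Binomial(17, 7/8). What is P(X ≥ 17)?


P(X ≥ 17) = Σ P(X=i) for i=17..17
P(X=17) = 232630513987207/2251799813685248
Sum = 232630513987207/2251799813685248

P(X ≥ 17) = 232630513987207/2251799813685248 ≈ 10.33%


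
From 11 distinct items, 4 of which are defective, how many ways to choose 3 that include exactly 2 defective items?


Choose 2 of the 4 defective items and 1 of the other 7 items:
C(4,2)×C(7,1) = 6×7 = 42

42


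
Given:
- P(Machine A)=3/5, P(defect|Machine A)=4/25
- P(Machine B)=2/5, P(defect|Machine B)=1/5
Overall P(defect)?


P(B) = Σ P(B|Aᵢ)×P(Aᵢ)
  4/25×3/5 = 12/125
  1/5×2/5 = 2/25
Sum = 22/125

P(defect) = 22/125 ≈ 17.60%


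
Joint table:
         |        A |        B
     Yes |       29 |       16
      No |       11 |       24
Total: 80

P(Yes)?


P(Yes) = (29+16)/80 = 45/80 = 9/16

P(Yes) = 9/16 ≈ 56.25%


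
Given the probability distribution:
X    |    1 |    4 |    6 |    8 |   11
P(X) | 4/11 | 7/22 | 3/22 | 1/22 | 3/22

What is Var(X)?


E[X] = 95/22
E[X²] = 655/22
Var(X) = E[X²] - (E[X])² = 655/22 - 9025/484 = 5385/484

Var(X) = 5385/484 ≈ 11.1260


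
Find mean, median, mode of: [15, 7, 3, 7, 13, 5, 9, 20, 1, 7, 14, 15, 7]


Sorted: [1, 3, 5, 7, 7, 7, 7, 9, 13, 14, 15, 15, 20]
Mean = 123/13
Median = 7
Freq: {15: 2, 7: 4, 3: 1, 13: 1, 5: 1, 9: 1, 20: 1, 1: 1, 14: 1}
Mode: [7]

Mean=123/13, Median=7, Mode=7


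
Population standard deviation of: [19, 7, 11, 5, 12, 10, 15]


Mean = 79/7
  (19-79/7)²=2916/49
  (7-79/7)²=900/49
  (11-79/7)²=4/49
  (5-79/7)²=1936/49
  (12-79/7)²=25/49
  (10-79/7)²=81/49
  (15-79/7)²=676/49
Σ(x-μ)² = 934/7
σ² = (934/7)/7 = 934/49

σ = √(934/49) ≈ 4.3659


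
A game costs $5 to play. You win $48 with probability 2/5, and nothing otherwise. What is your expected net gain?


E[gain] = (48-5)×2/5 + (-5)×3/5
= 86/5 - 3 = 71/5

Expected net gain = $71/5 ≈ $14.20


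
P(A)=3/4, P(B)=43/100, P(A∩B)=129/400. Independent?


P(A)×P(B) = 129/400
P(A∩B) = 129/400
Equal ✓ → Independent

Yes, independent


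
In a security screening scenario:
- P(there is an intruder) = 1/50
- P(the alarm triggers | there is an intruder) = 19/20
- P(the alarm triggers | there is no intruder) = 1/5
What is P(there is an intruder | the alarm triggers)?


Using Bayes' theorem:
P(A|B) = P(B|A)·P(A) / P(B)

P(the alarm triggers) = 19/20 × 1/50 + 1/5 × 49/50
= 19/1000 + 49/250 = 43/200

P(there is an intruder|the alarm triggers) = (19/1000) / (43/200) = 19/215

P(there is an intruder|the alarm triggers) = 19/215 ≈ 8.84%


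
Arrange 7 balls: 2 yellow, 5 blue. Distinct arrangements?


7!/(2!×5!) = 21

21


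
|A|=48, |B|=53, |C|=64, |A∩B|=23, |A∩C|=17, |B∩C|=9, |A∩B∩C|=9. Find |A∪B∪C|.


|A∪B∪C| = 48+53+64-23-17-9+9 = 125

|A∪B∪C| = 125


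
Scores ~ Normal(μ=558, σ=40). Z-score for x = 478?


z = (x - μ)/σ = (478 - 558)/40 = -2.0

z = -2.0


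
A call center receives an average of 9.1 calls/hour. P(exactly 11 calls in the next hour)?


Poisson(λ=9.1): P(X=11) = e^(-λ)×λ^k/k!
= e^(-9.1) × 9.1^11 / 11!
≈ 0.0001116658085 × 35436866748.7 / 39916800 ≈ 0.099133

P(X=11) ≈ 0.099133 ≈ 9.91%


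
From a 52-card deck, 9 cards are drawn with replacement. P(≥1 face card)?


P(not a face card) = 40/52 = 10/13
P(none in 9 draws) = (10/13)^9 = 1000000000/10604499373
P(≥1 face card) = 1 - 1000000000/10604499373 = 9604499373/10604499373

P = 9604499373/10604499373 ≈ 90.57%


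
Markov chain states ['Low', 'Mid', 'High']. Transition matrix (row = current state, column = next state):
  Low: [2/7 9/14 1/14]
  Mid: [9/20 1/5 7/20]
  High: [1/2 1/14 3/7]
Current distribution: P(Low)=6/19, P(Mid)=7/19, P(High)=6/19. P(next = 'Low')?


P(next=Low) = Σᵢ P(now=i)×P(i→Low)
= 6/19×2/7 + 7/19×9/20 + 6/19×1/2
= 12/133 + 63/380 + 3/19 = 1101/2660

P = 1101/2660 ≈ 0.4139


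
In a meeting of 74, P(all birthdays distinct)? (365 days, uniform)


P(all different) = Π(365-i)/365 for i=0..73
= (365/365)×(364/365)×...×(292/365)
= 0.000351

P ≈ 0.0004 ≈ 0.04%


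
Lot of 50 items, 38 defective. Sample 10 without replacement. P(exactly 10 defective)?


Hypergeometric: C(38,10)×C(12,0)/C(50,10)
= 472733756×1/10272278170 = 21487898/466921735

P(X=10) = 21487898/466921735 ≈ 4.60%


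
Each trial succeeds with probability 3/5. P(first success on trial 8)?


Geometric: P(X=8) = (1-p)^(k-1)×p = (2/5)^7×3/5 = 384/390625

P(X=8) = 384/390625 ≈ 0.10%


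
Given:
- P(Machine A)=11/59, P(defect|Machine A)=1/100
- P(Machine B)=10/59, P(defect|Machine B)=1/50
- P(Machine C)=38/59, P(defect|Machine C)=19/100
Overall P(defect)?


P(B) = Σ P(B|Aᵢ)×P(Aᵢ)
  1/100×11/59 = 11/5900
  1/50×10/59 = 1/295
  19/100×38/59 = 361/2950
Sum = 753/5900

P(defect) = 753/5900 ≈ 12.76%


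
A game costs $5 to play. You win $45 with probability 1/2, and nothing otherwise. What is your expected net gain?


E[gain] = (45-5)×1/2 + (-5)×1/2
= 20 - 5/2 = 35/2

Expected net gain = $35/2 ≈ $17.50


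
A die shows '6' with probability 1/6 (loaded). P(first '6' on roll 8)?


Geometric: P(X=8) = (1-p)^(k-1)×p = (5/6)^7×1/6 = 78125/1679616

P(X=8) = 78125/1679616 ≈ 4.65%


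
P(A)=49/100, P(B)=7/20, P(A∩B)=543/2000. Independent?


P(A)×P(B) = 343/2000
P(A∩B) = 543/2000
Not equal → NOT independent

No, not independent


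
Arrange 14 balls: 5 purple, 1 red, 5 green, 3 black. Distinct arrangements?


14!/(5!×1!×5!×3!) = 1009008

1009008


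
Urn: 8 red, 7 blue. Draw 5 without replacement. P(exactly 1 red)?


Hypergeometric: C(8,1)×C(7,4)/C(15,5)
= 8×35/3003 = 40/429

P(X=1) = 40/429 ≈ 9.32%


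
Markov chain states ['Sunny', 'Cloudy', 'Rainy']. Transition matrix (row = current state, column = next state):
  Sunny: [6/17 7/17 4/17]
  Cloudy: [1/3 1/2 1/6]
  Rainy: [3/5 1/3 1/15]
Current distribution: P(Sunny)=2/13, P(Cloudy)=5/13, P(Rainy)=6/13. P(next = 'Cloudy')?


P(next=Cloudy) = Σᵢ P(now=i)×P(i→Cloudy)
= 2/13×7/17 + 5/13×1/2 + 6/13×1/3
= 14/221 + 5/26 + 2/13 = 181/442

P = 181/442 ≈ 0.4095


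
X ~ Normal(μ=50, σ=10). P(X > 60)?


z = (60-50)/10 = 1.0
P(X > 60) = 1 - P(Z ≤ 1.0) = 1 - 0.8413 = 0.1587

P(X > 60) ≈ 0.1587


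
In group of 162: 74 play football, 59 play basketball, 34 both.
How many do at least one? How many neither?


|A∪B| = 74+59-34 = 99
Neither = 162-99 = 63

At least one: 99; Neither: 63


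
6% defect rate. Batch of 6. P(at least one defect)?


P(all good) = (47/50)^6 = 10779215329/15625000000
P(≥1 defect) = 4845784671/15625000000

P = 4845784671/15625000000 ≈ 31.01%


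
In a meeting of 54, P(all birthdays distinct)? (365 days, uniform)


P(all different) = Π(365-i)/365 for i=0..53
= (365/365)×(364/365)×...×(312/365)
= 0.016123

P ≈ 0.0161 ≈ 1.61%


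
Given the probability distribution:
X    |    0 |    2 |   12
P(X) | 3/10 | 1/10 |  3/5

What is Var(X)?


E[X] = 37/5
E[X²] = 434/5
Var(X) = E[X²] - (E[X])² = 434/5 - 1369/25 = 801/25

Var(X) = 801/25 ≈ 32.0400


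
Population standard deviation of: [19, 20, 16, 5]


Mean = 60/4 = 15
  (19-15)²=16
  (20-15)²=25
  (16-15)²=1
  (5-15)²=100
Σ(x-μ)² = 142
σ² = 142/4 = 71/2

σ = √(71/2) ≈ 5.9582


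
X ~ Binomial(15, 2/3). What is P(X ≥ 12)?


P(X ≥ 12) = Σ P(X=i) for i=12..15
P(X=12) = 1863680/14348907
P(X=13) = 286720/4782969
P(X=14) = 81920/4782969
P(X=15) = 32768/14348907
Sum = 3002368/14348907

P(X ≥ 12) = 3002368/14348907 ≈ 20.92%


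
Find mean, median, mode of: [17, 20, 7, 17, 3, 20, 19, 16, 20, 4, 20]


Sorted: [3, 4, 7, 16, 17, 17, 19, 20, 20, 20, 20]
Mean = 163/11
Median = 17
Freq: {17: 2, 20: 4, 7: 1, 3: 1, 19: 1, 16: 1, 4: 1}
Mode: [20]

Mean=163/11, Median=17, Mode=20


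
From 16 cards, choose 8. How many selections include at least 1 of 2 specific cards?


Complement: C(16,8) - C(14,8) = 12870 - 3003 = 9867

9867


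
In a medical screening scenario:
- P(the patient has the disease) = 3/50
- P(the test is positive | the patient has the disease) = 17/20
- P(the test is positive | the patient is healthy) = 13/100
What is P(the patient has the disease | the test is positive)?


Using Bayes' theorem:
P(A|B) = P(B|A)·P(A) / P(B)

P(the test is positive) = 17/20 × 3/50 + 13/100 × 47/50
= 51/1000 + 611/5000 = 433/2500

P(the patient has the disease|the test is positive) = (51/1000) / (433/2500) = 255/866

P(the patient has the disease|the test is positive) = 255/866 ≈ 29.45%


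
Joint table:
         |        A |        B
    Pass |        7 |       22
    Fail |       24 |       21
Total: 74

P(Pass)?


P(Pass) = (7+22)/74 = 29/74

P(Pass) = 29/74 ≈ 39.19%


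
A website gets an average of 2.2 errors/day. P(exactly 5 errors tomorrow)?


Poisson(λ=2.2): P(X=5) = e^(-λ)×λ^k/k!
= e^(-2.2) × 2.2^5 / 5!
≈ 0.1108031584 × 51.53632 / 120 ≈ 0.047587

P(X=5) ≈ 0.047587 ≈ 4.76%


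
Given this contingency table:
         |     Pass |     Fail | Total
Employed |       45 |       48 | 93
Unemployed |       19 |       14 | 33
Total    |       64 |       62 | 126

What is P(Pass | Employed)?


P(Pass | Employed) = 45/(45+48) = 45/93 = 15/31

P(Pass|Employed) = 15/31 ≈ 48.39%


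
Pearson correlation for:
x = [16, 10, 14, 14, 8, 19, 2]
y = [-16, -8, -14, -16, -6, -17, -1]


n=7, Σx=83, Σy=-78, Σxy=-1129, Σx²=1177, Σy²=1098
r = (7×(-1129) - 83×(-78))/√((7×1177 - 83²)(7×1098 - (-78)²))
= -1429/√(1350×1602) = -1429/√2162700 ≈ -1429/1470.6121 ≈ -0.9717

r ≈ -0.9717


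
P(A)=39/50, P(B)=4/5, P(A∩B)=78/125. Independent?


P(A)×P(B) = 78/125
P(A∩B) = 78/125
Equal ✓ → Independent

Yes, independent


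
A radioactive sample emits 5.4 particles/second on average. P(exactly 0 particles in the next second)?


Poisson(λ=5.4): P(X=0) = e^(-λ)×λ^k/k!
= e^(-5.4) × 5.4^0 / 0!
≈ 0.004516580943 × 1 / 1 ≈ 0.004517

P(X=0) ≈ 0.004517 ≈ 0.45%


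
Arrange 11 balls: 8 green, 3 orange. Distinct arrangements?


11!/(8!×3!) = 165

165


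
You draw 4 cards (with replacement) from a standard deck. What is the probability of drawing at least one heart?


P(not a heart) = 39/52 = 3/4
P(none in 4 draws) = (3/4)^4 = 81/256
P(≥1 heart) = 1 - 81/256 = 175/256

P = 175/256 ≈ 68.36%


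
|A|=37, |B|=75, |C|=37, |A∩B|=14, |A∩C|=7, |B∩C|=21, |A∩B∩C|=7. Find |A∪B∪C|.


|A∪B∪C| = 37+75+37-14-7-21+7 = 114

|A∪B∪C| = 114


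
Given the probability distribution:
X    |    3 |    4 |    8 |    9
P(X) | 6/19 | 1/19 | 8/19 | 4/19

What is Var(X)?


E[X] = 122/19
E[X²] = 906/19
Var(X) = E[X²] - (E[X])² = 906/19 - 14884/361 = 2330/361

Var(X) = 2330/361 ≈ 6.4543


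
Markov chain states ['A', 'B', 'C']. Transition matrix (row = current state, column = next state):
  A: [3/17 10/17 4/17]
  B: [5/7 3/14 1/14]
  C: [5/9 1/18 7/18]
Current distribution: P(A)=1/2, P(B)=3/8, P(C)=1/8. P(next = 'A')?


P(next=A) = Σᵢ P(now=i)×P(i→A)
= 1/2×3/17 + 3/8×5/7 + 1/8×5/9
= 3/34 + 15/56 + 5/72 = 1823/4284

P = 1823/4284 ≈ 0.4255


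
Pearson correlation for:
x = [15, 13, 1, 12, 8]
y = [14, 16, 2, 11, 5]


n=5, Σx=49, Σy=48, Σxy=592, Σx²=603, Σy²=602
r = (5×592 - 49×48)/√((5×603 - 49²)(5×602 - 48²))
= 608/√(614×706) = 608/√433484 ≈ 608/658.3950 ≈ 0.9235

r ≈ 0.9235


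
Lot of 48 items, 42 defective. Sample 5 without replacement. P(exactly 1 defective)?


Hypergeometric: C(42,1)×C(6,4)/C(48,5)
= 42×15/1712304 = 35/95128

P(X=1) = 35/95128 ≈ 0.04%


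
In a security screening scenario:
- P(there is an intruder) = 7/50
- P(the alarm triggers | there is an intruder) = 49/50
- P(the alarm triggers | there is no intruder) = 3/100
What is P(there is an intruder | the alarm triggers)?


Using Bayes' theorem:
P(A|B) = P(B|A)·P(A) / P(B)

P(the alarm triggers) = 49/50 × 7/50 + 3/100 × 43/50
= 343/2500 + 129/5000 = 163/1000

P(there is an intruder|the alarm triggers) = (343/2500) / (163/1000) = 686/815

P(there is an intruder|the alarm triggers) = 686/815 ≈ 84.17%


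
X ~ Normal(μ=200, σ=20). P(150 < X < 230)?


z₁=(150-200)/20=-2.5, z₂=(230-200)/20=1.5
P = Φ(1.5) - Φ(-2.5) = 0.933193 - 0.006210 = 0.926983 ≈ 0.9270

P(150 < X < 230) ≈ 0.9270


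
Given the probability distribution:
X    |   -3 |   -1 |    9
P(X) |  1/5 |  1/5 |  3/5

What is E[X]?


E[X] = Σ x·P(X=x)
= (-3)×(1/5) + (-1)×(1/5) + (9)×(3/5)
= 23/5

E[X] = 23/5


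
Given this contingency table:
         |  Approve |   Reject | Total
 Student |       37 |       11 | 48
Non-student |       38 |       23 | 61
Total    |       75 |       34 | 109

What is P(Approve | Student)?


P(Approve | Student) = 37/(37+11) = 37/48

P(Approve|Student) = 37/48 ≈ 77.08%


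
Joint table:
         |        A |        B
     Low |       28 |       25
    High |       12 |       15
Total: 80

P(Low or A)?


P(Low∨A) = P(Low) + P(A) - P(Low∧A)
= (53 + 40 - 28)/80 = 65/80 = 13/16

P = 13/16 ≈ 81.25%


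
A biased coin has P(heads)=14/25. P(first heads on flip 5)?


Geometric: P(X=5) = (1-p)^(k-1)×p = (11/25)^4×14/25 = 204974/9765625

P(X=5) = 204974/9765625 ≈ 2.10%


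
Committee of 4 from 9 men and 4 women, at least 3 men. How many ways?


Count by #men:
  3M,1W: C(9,3)×C(4,1)=336
  4M,0W: C(9,4)×C(4,0)=126
Total = 462

462


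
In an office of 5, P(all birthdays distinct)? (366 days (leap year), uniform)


P(all different) = Π(366-i)/366 for i=0..4
= (366/366)×(365/366)×...×(362/366)
= 0.972938

P ≈ 0.9729 ≈ 97.29%


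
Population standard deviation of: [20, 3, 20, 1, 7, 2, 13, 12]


Mean = 78/8 = 39/4
  (20-39/4)²=1681/16
  (3-39/4)²=729/16
  (20-39/4)²=1681/16
  (1-39/4)²=1225/16
  (7-39/4)²=121/16
  (2-39/4)²=961/16
  (13-39/4)²=169/16
  (12-39/4)²=81/16
Σ(x-μ)² = 831/2
σ² = (831/2)/8 = 831/16

σ = √(831/16) ≈ 7.2068


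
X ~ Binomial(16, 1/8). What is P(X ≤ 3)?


P(X ≤ 3) = Σ P(X=i) for i=0..3
P(X=0) = 33232930569601/281474976710656
P(X=1) = 4747561509943/17592186044416
P(X=2) = 10173346092735/35184372088832
P(X=3) = 3391115364245/17592186044416
Sum = 244838529298489/281474976710656

P(X ≤ 3) = 244838529298489/281474976710656 ≈ 86.98%


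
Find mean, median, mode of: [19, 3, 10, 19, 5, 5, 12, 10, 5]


Sorted: [3, 5, 5, 5, 10, 10, 12, 19, 19]
Mean = 88/9
Median = 10
Freq: {19: 2, 3: 1, 10: 2, 5: 3, 12: 1}
Mode: [5]

Mean=88/9, Median=10, Mode=5


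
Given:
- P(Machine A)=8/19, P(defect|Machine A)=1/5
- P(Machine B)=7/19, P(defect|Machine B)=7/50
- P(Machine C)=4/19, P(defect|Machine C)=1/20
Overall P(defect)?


P(B) = Σ P(B|Aᵢ)×P(Aᵢ)
  1/5×8/19 = 8/95
  7/50×7/19 = 49/950
  1/20×4/19 = 1/95
Sum = 139/950

P(defect) = 139/950 ≈ 14.63%


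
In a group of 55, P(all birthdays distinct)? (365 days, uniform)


P(all different) = Π(365-i)/365 for i=0..54
= (365/365)×(364/365)×...×(311/365)
= 0.013738

P ≈ 0.0137 ≈ 1.37%


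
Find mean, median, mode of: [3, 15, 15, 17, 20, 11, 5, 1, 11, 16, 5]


Sorted: [1, 3, 5, 5, 11, 11, 15, 15, 16, 17, 20]
Mean = 119/11
Median = 11
Freq: {3: 1, 15: 2, 17: 1, 20: 1, 11: 2, 5: 2, 1: 1, 16: 1}
Mode: [5, 11, 15]

Mean=119/11, Median=11, Mode=[5, 11, 15]


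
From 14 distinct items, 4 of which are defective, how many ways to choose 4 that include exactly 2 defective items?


Choose 2 of the 4 defective items and 2 of the other 10 items:
C(4,2)×C(10,2) = 6×45 = 270

270


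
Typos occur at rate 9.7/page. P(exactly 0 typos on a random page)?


Poisson(λ=9.7): P(X=0) = e^(-λ)×λ^k/k!
= e^(-9.7) × 9.7^0 / 0!
≈ 6.128349505e-05 × 1 / 1 ≈ 0.000061

P(X=0) ≈ 0.000061 ≈ 0.01%


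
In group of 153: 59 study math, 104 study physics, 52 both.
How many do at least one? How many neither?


|A∪B| = 59+104-52 = 111
Neither = 153-111 = 42

At least one: 111; Neither: 42


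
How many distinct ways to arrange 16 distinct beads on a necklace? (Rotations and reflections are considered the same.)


Free circular arrangements: rotations and reflections both identified.
(n-1)!/2 = 15!/2 = 1307674368000/2 = 653837184000

653837184000


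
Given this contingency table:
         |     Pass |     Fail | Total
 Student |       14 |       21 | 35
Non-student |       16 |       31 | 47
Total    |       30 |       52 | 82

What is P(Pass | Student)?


P(Pass | Student) = 14/(14+21) = 14/35 = 2/5

P(Pass|Student) = 2/5 ≈ 40.00%


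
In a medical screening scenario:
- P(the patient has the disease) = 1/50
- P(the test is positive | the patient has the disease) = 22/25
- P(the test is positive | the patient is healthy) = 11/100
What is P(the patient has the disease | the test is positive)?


Using Bayes' theorem:
P(A|B) = P(B|A)·P(A) / P(B)

P(the test is positive) = 22/25 × 1/50 + 11/100 × 49/50
= 11/625 + 539/5000 = 627/5000

P(the patient has the disease|the test is positive) = (11/625) / (627/5000) = 8/57

P(the patient has the disease|the test is positive) = 8/57 ≈ 14.04%


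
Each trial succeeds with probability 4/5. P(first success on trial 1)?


Geometric: P(X=1) = (1-p)^(k-1)×p = (1/5)^0×4/5 = 4/5

P(X=1) = 4/5 ≈ 80.00%


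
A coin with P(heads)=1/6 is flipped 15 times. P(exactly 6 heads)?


Binomial: P(X=6) = C(15,6)×p^6×(1-p)^9
= 5005 × 1/46656 × 1953125/10077696 = 9775390625/470184984576

P(X=6) = 9775390625/470184984576 ≈ 2.08%


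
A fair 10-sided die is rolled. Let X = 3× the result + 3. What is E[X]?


E[die] = (1+10)/2 = 11/2
E[X] = 3×11/2 + 3 = 39/2

E[X] = 39/2


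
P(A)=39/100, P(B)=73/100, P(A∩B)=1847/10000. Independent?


P(A)×P(B) = 2847/10000
P(A∩B) = 1847/10000
Not equal → NOT independent

No, not independent


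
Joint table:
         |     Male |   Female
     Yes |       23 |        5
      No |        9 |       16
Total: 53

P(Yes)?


P(Yes) = (23+5)/53 = 28/53

P(Yes) = 28/53 ≈ 52.83%


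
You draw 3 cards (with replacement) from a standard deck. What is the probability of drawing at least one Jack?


P(not a Jack) = 48/52 = 12/13
P(none in 3 draws) = (12/13)^3 = 1728/2197
P(≥1 Jack) = 1 - 1728/2197 = 469/2197

P = 469/2197 ≈ 21.35%


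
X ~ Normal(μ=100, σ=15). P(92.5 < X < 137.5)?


z₁=(92.5-100)/15=-0.5, z₂=(137.5-100)/15=2.5
P = Φ(2.5) - Φ(-0.5) = 0.993790 - 0.308538 = 0.685252 ≈ 0.6853

P(92.5 < X < 137.5) ≈ 0.6853


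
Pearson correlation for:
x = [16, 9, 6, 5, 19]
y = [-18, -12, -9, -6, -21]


n=5, Σx=55, Σy=-66, Σxy=-879, Σx²=759, Σy²=1026
r = (5×(-879) - 55×(-66))/√((5×759 - 55²)(5×1026 - (-66)²))
= -765/√(770×774) = -765/√595980 ≈ -765/771.9974 ≈ -0.9909

r ≈ -0.9909


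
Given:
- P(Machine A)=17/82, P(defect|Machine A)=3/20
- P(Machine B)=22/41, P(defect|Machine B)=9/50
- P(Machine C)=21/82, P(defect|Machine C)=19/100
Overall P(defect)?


P(B) = Σ P(B|Aᵢ)×P(Aᵢ)
  3/20×17/82 = 51/1640
  9/50×22/41 = 99/1025
  19/100×21/82 = 399/8200
Sum = 723/4100

P(defect) = 723/4100 ≈ 17.63%


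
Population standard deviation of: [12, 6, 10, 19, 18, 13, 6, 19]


Mean = 103/8
  (12-103/8)²=49/64
  (6-103/8)²=3025/64
  (10-103/8)²=529/64
  (19-103/8)²=2401/64
  (18-103/8)²=1681/64
  (13-103/8)²=1/64
  (6-103/8)²=3025/64
  (19-103/8)²=2401/64
Σ(x-μ)² = 1639/8
σ² = (1639/8)/8 = 1639/64

σ = √(1639/64) ≈ 5.0606


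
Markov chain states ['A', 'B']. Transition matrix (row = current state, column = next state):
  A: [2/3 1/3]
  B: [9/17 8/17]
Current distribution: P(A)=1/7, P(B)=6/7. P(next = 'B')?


P(next=B) = Σᵢ P(now=i)×P(i→B)
= 1/7×1/3 + 6/7×8/17
= 1/21 + 48/119 = 23/51

P = 23/51 ≈ 0.4510


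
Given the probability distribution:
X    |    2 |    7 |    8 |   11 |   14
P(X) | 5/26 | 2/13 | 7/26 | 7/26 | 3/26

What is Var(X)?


E[X] = 213/26
E[X²] = 2099/26
Var(X) = E[X²] - (E[X])² = 2099/26 - 45369/676 = 9205/676

Var(X) = 9205/676 ≈ 13.6169


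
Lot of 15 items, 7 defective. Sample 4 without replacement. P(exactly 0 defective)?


Hypergeometric: C(7,0)×C(8,4)/C(15,4)
= 1×70/1365 = 2/39

P(X=0) = 2/39 ≈ 5.13%


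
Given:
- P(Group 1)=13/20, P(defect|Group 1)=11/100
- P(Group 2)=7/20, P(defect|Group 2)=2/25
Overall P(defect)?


P(B) = Σ P(B|Aᵢ)×P(Aᵢ)
  11/100×13/20 = 143/2000
  2/25×7/20 = 7/250
Sum = 199/2000

P(defect) = 199/2000 ≈ 9.95%


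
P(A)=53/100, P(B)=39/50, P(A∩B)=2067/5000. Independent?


P(A)×P(B) = 2067/5000
P(A∩B) = 2067/5000
Equal ✓ → Independent

Yes, independent


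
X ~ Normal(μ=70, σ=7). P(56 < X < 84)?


z₁=(56-70)/7=-2.0, z₂=(84-70)/7=2.0
P = Φ(2.0) - Φ(-2.0) = 0.977250 - 0.022750 = 0.954500 ≈ 0.9545

P(56 < X < 84) ≈ 0.9545


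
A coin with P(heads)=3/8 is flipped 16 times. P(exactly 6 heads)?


Binomial: P(X=6) = C(16,6)×p^6×(1-p)^10
= 8008 × 729/262144 × 9765625/1073741824 = 7126259765625/35184372088832

P(X=6) = 7126259765625/35184372088832 ≈ 20.25%


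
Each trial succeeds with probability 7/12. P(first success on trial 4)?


Geometric: P(X=4) = (1-p)^(k-1)×p = (5/12)^3×7/12 = 875/20736

P(X=4) = 875/20736 ≈ 4.22%


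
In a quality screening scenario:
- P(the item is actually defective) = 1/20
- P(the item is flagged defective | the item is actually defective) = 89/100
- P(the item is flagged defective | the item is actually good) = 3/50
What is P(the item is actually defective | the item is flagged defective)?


Using Bayes' theorem:
P(A|B) = P(B|A)·P(A) / P(B)

P(the item is flagged defective) = 89/100 × 1/20 + 3/50 × 19/20
= 89/2000 + 57/1000 = 203/2000

P(the item is actually defective|the item is flagged defective) = (89/2000) / (203/2000) = 89/203

P(the item is actually defective|the item is flagged defective) = 89/203 ≈ 43.84%


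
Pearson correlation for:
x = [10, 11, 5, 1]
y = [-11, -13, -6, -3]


n=4, Σx=27, Σy=-33, Σxy=-286, Σx²=247, Σy²=335
r = (4×(-286) - 27×(-33))/√((4×247 - 27²)(4×335 - (-33)²))
= -253/√(259×251) = -253/√65009 ≈ -253/254.9686 ≈ -0.9923

r ≈ -0.9923


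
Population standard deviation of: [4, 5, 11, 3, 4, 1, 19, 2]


Mean = 49/8
  (4-49/8)²=289/64
  (5-49/8)²=81/64
  (11-49/8)²=1521/64
  (3-49/8)²=625/64
  (4-49/8)²=289/64
  (1-49/8)²=1681/64
  (19-49/8)²=10609/64
  (2-49/8)²=1089/64
Σ(x-μ)² = 2023/8
σ² = (2023/8)/8 = 2023/64

σ = √(2023/64) ≈ 5.6222


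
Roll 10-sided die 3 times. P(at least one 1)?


P(no 1)^3 = (9/10)^3 = 729/1000
P(≥1) = 1 - 729/1000 = 271/1000

P = 271/1000 ≈ 27.10%


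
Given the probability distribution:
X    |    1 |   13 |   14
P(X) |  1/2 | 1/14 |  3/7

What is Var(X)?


E[X] = 52/7
E[X²] = 676/7
Var(X) = E[X²] - (E[X])² = 676/7 - 2704/49 = 2028/49

Var(X) = 2028/49 ≈ 41.3878


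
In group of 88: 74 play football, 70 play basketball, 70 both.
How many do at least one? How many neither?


|A∪B| = 74+70-70 = 74
Neither = 88-74 = 14

At least one: 74; Neither: 14


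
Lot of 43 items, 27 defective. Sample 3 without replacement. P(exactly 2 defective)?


Hypergeometric: C(27,2)×C(16,1)/C(43,3)
= 351×16/12341 = 5616/12341

P(X=2) = 5616/12341 ≈ 45.51%


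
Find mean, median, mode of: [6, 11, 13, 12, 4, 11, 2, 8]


Sorted: [2, 4, 6, 8, 11, 11, 12, 13]
Mean = 67/8
Median = 19/2
Freq: {6: 1, 11: 2, 13: 1, 12: 1, 4: 1, 2: 1, 8: 1}
Mode: [11]

Mean=67/8, Median=19/2, Mode=11


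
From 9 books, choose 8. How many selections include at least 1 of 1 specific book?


Complement: C(9,8) - C(8,8) = 9 - 1 = 8

8


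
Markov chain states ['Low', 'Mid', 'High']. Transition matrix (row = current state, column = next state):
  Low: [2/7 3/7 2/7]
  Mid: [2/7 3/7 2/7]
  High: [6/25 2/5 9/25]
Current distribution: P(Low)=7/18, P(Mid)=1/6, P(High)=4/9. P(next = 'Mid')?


P(next=Mid) = Σᵢ P(now=i)×P(i→Mid)
= 7/18×3/7 + 1/6×3/7 + 4/9×2/5
= 1/6 + 1/14 + 8/45 = 131/315

P = 131/315 ≈ 0.4159


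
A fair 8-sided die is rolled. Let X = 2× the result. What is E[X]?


E[die] = (1+8)/2 = 9/2
E[X] = 2 × 9/2 = 9

E[X] = 9


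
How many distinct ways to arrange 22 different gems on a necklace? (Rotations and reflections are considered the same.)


Free circular arrangements: rotations and reflections both identified.
(n-1)!/2 = 21!/2 = 51090942171709440000/2 = 25545471085854720000

25545471085854720000


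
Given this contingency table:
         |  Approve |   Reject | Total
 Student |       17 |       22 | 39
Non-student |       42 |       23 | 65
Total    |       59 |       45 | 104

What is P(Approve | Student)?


P(Approve | Student) = 17/(17+22) = 17/39

P(Approve|Student) = 17/39 ≈ 43.59%


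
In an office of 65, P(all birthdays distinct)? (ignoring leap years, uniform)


P(all different) = Π(365-i)/365 for i=0..64
= (365/365)×(364/365)×...×(301/365)
= 0.002317

P ≈ 0.0023 ≈ 0.23%


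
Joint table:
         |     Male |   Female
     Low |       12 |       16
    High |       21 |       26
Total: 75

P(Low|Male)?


P(Low|Male) = 12/(12+21) = 12/33 = 4/11

P = 4/11 ≈ 36.36%


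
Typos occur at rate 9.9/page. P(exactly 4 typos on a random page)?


Poisson(λ=9.9): P(X=4) = e^(-λ)×λ^k/k!
= e^(-9.9) × 9.9^4 / 4!
≈ 5.017468206e-05 × 9605.9601 / 24 ≈ 0.020082

P(X=4) ≈ 0.020082 ≈ 2.01%


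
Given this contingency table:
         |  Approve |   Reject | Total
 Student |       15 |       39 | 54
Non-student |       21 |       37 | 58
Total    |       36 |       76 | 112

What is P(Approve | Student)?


P(Approve | Student) = 15/(15+39) = 15/54 = 5/18

P(Approve|Student) = 5/18 ≈ 27.78%


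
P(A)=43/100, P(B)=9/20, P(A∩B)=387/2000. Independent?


P(A)×P(B) = 387/2000
P(A∩B) = 387/2000
Equal ✓ → Independent

Yes, independent


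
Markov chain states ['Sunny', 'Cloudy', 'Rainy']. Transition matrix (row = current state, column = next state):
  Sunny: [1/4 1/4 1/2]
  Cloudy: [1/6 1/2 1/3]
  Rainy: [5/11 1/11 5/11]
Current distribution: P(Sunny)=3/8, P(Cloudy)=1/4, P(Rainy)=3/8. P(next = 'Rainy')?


P(next=Rainy) = Σᵢ P(now=i)×P(i→Rainy)
= 3/8×1/2 + 1/4×1/3 + 3/8×5/11
= 3/16 + 1/12 + 15/88 = 233/528

P = 233/528 ≈ 0.4413


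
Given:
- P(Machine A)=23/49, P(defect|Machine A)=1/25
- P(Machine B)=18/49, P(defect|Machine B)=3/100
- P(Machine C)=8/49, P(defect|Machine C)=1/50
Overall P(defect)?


P(B) = Σ P(B|Aᵢ)×P(Aᵢ)
  1/25×23/49 = 23/1225
  3/100×18/49 = 27/2450
  1/50×8/49 = 4/1225
Sum = 81/2450

P(defect) = 81/2450 ≈ 3.31%


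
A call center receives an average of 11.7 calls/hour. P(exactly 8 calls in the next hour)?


Poisson(λ=11.7): P(X=8) = e^(-λ)×λ^k/k!
= e^(-11.7) × 11.7^8 / 8!
≈ 8.293819161e-06 × 351145327.58 / 40320 ≈ 0.072231

P(X=8) ≈ 0.072231 ≈ 7.22%


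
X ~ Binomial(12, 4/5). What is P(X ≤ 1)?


P(X ≤ 1) = Σ P(X=i) for i=0..1
P(X=0) = 1/244140625
P(X=1) = 48/244140625
Sum = 49/244140625

P(X ≤ 1) = 49/244140625 ≈ 0.00%


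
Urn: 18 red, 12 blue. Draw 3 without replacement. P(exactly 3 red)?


Hypergeometric: C(18,3)×C(12,0)/C(30,3)
= 816×1/4060 = 204/1015

P(X=3) = 204/1015 ≈ 20.10%


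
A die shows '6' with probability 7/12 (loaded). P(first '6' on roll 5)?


Geometric: P(X=5) = (1-p)^(k-1)×p = (5/12)^4×7/12 = 4375/248832

P(X=5) = 4375/248832 ≈ 1.76%
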